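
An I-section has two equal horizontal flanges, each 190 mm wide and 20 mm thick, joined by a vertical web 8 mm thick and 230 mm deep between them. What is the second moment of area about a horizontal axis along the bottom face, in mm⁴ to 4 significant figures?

Break the section into simple shapes (no overlaps), measuring from the bottom-left corner of the bounding box.
Bottom flange: 190 × 20, A = 3 800 mm², y = 10 mm, Ī = 126 667 mm⁴.
Web: 8 × 230, A = 1 840 mm², y = 135 mm, Ī = 8 111 333 mm⁴.
Top flange: 190 × 20, A = 3 800 mm², y = 260 mm, Ī = 126 667 mm⁴.
Transfer each piece to the bottom edge using Ī + A·d² with d = y − 0:
  bottom flange: d = 10 mm → contributes +506 667 mm⁴
  web: d = 135 mm → contributes +41 645 333 mm⁴
  top flange: d = 260 mm → contributes +257 006 667 mm⁴
Total I = 299 158 667 mm⁴.

I_base ≈ 2.992 × 10⁸ mm⁴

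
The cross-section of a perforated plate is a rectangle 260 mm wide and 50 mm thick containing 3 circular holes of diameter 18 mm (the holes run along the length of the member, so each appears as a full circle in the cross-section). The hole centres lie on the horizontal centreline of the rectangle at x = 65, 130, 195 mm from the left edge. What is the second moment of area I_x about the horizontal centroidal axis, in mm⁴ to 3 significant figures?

Split into non-overlapping primitives; take the origin at the lower-left of the bounding box.
Plate: 260 × 50, A = 13 000 mm², y = 25 mm, Ī = 2 708 333 mm⁴.
Hole 1 (subtracted): ⌀18, A = 254.47 mm², y = 25 mm, Ī = 5 153 mm⁴.
Hole 2 (subtracted): ⌀18, A = 254.47 mm², y = 25 mm, Ī = 5 153 mm⁴.
Hole 3 (subtracted): ⌀18, A = 254.47 mm², y = 25 mm, Ī = 5 153 mm⁴.
By symmetry the centroid is at mid-height, ȳ = 25 mm.
All pieces are centred on the horizontal centroidal axis, so I = ΣĪ (holes subtracted) = 2 692 874 mm⁴.

I_x ≈ 2.69 × 10⁶ mm⁴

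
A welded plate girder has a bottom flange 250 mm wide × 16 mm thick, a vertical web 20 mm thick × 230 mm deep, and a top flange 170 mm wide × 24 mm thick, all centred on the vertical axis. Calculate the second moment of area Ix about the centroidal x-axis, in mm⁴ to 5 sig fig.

Split into non-overlapping primitives; take the origin at the lower-left of the bounding box.
Bottom plate: 250 × 16, A = 4 000 mm², y = 8 mm, Ī = 85333.33 mm⁴.
Web plate: 20 × 230, A = 4 600 mm², y = 131 mm, Ī = 20 278 333 mm⁴.
Top plate: 170 × 24, A = 4 080 mm², y = 258 mm, Ī = 195 840 mm⁴.
Centroid: ȳ = ΣA·y / ΣA = 133.0631 mm.
Transfer each piece to the centroidal x-axis using Ī + A·d² with d = y − 133.0631:
  bottom plate: d = -125.0631 mm → contributes +62 648 441 mm⁴
  web plate: d = -2.063091 mm → contributes +20 297 913 mm⁴
  top plate: d = 124.9369 mm → contributes +63 881 503 mm⁴
Total I = 146 827 856 mm⁴.

Ix ≈ 1.4683 × 10⁸ mm⁴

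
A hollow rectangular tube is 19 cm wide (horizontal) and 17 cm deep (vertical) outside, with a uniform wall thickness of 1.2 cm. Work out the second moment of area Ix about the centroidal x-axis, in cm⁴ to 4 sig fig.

Split into non-overlapping primitives; take the origin at the lower-left of the bounding box.
Outer rectangle: 19 × 17, A = 323 cm², y = 8.5 cm, Ī = 7778.92 cm⁴.
Inner void (subtracted): 16.6 × 14.6, A = 242.36 cm², y = 8.5 cm, Ī = 4305.12 cm⁴.
By symmetry the centroid is at mid-height, ȳ = 8.5 cm.
All pieces are centred on the centroidal x-axis, so I = ΣĪ (holes subtracted) = 3473.8 cm⁴.

Ix ≈ 3474 cm⁴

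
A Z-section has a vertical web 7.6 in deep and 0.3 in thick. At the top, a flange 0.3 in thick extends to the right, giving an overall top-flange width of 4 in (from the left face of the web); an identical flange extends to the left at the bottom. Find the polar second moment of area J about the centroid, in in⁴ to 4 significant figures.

Break the section into simple shapes (no overlaps), measuring from the bottom-left corner of the bounding box.
Web: 0.3 × 7.6, A = 2.28 in², y = 3.8 in, Ī = 10.9744 in⁴.
Top flange (beyond web): 3.7 × 0.3, A = 1.11 in², y = 7.45 in, Ī = 0.008325 in⁴.
Bottom flange (beyond web): 3.7 × 0.3, A = 1.11 in², y = 0.15 in, Ī = 0.008325 in⁴.
Centroid: ȳ = ΣA·y / ΣA = 3.8 in.
Transfer each piece to the centroidal x-axis using Ī + A·d² with d = y − 3.8:
  web: d = 0 in → contributes +10.9744 in⁴
  top flange (beyond web): d = 3.65 in → contributes +14.7963 in⁴
  bottom flange (beyond web): d = -3.65 in → contributes +14.7963 in⁴
Total I = 40.567 in⁴.
For the y-axis: x̄ = 3.85 in.
Repeating about the centroidal y-axis gives I_y = 11.4298 in⁴.
Polar second moment: J = I_x + I_y = 51.9968 in⁴.

J ≈ 52.00 in⁴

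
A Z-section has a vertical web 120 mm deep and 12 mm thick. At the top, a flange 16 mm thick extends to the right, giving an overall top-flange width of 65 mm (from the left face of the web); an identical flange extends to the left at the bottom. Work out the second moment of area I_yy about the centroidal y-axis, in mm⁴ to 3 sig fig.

Treat the section as a set of non-overlapping primitives; coordinates are from the bounding-box lower-left.
Web: 12 × 120, A = 1 440 mm², x = 59 mm, Ī = 17 280 mm⁴.
Top flange (beyond web): 53 × 16, A = 848 mm², x = 91.5 mm, Ī = 198 503 mm⁴.
Bottom flange (beyond web): 53 × 16, A = 848 mm², x = 26.5 mm, Ī = 198 503 mm⁴.
Centroid: x̄ = ΣA·x / ΣA = 59 mm.
Transfer each piece to the centroidal y-axis using Ī + A·d² with d = x − 59:
  web: d = 0 mm → contributes +17 280 mm⁴
  top flange (beyond web): d = 32.5 mm → contributes +1 094 203 mm⁴
  bottom flange (beyond web): d = -32.5 mm → contributes +1 094 203 mm⁴
Total I = 2 205 685 mm⁴.

I_yy ≈ 2.21 × 10⁶ mm⁴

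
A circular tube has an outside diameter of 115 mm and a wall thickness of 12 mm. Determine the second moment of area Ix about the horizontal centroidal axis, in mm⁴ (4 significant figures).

Ix ≈ 5.219 × 10⁶ mm⁴

Break the section into simple shapes (no overlaps), measuring from the bottom-left corner of the bounding box.
Outer circle: ⌀115, A = 10386.9 mm², y = 57.5 mm, Ī = 8 585 414 mm⁴.
Bore (subtracted): ⌀91, A = 6503.88 mm², y = 57.5 mm, Ī = 3 366 166 mm⁴.
By symmetry the centroid is at mid-height, ȳ = 57.5 mm.
All pieces are centred on the horizontal centroidal axis, so I = ΣĪ (holes subtracted) = 5 219 249 mm⁴.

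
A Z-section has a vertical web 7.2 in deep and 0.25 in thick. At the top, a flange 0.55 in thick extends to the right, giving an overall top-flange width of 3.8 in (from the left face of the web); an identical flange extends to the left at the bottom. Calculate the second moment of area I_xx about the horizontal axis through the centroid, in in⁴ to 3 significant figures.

I_xx ≈ 51.0 in⁴

Decompose the section into non-overlapping parts with the origin at the bottom-left of its bounding rectangle.
Web: 0.25 × 7.2, A = 1.8 in², y = 3.6 in, Ī = 7.776 in⁴.
Top flange (beyond web): 3.55 × 0.55, A = 1.9525 in², y = 6.925 in, Ī = 0.049219 in⁴.
Bottom flange (beyond web): 3.55 × 0.55, A = 1.9525 in², y = 0.275 in, Ī = 0.049219 in⁴.
Centroid: ȳ = ΣA·y / ΣA = 3.6 in.
Transfer each piece to the horizontal axis through the centroid using Ī + A·d² with d = y − 3.6:
  web: d = 0 in → contributes +7.776 in⁴
  top flange (beyond web): d = 3.325 in → contributes +21.635 in⁴
  bottom flange (beyond web): d = -3.325 in → contributes +21.635 in⁴
Total I = 51.047 in⁴.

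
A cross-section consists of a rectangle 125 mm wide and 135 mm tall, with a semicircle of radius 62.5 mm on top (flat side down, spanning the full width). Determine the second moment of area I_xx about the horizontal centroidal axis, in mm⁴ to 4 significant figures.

I_xx ≈ 6.709 × 10⁷ mm⁴

Split into non-overlapping primitives; take the origin at the lower-left of the bounding box.
Rectangular body: 125 × 135, A = 16 875 mm², y = 67.5 mm, Ī = 25 628 906 mm⁴.
Semicircular cap: semicircle r = 62.5, A = 6135.92 mm², y = 161.526 mm, Ī = 1 674 758 mm⁴.
Centroid: ȳ = ΣA·y / ΣA = 92.5722 mm.
Transfer each piece to the horizontal centroidal axis using Ī + A·d² with d = y − 92.5722:
  rectangular body: d = -25.0722 mm → contributes +36 236 816 mm⁴
  semicircular cap: d = 68.9536 mm → contributes +30 848 604 mm⁴
Total I = 67 085 420 mm⁴.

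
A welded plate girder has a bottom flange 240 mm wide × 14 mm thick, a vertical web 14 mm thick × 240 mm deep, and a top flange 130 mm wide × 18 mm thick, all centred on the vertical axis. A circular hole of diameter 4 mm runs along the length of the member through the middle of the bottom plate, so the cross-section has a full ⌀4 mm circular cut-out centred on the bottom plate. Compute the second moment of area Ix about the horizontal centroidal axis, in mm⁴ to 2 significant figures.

Split into non-overlapping primitives; take the origin at the lower-left of the bounding box.
Bottom plate: 240 × 14, A = 3 360 mm², y = 7 mm, Ī = 54 880 mm⁴.
Web plate: 14 × 240, A = 3 360 mm², y = 134 mm, Ī = 16 128 000 mm⁴.
Top plate: 130 × 18, A = 2 340 mm², y = 263 mm, Ī = 63 180 mm⁴.
Hole (subtracted): ⌀4, A = 12.57 mm², y = 7 mm, Ī = 12.57 mm⁴.
Centroid: ȳ = ΣA·y / ΣA = 120.4 mm.
Transfer each piece to the horizontal centroidal axis using Ī + A·d² with d = y − 120.4:
  bottom plate: d = -113.4 mm → contributes +43 244 560 mm⁴
  web plate: d = 13.62 mm → contributes +16 751 680 mm⁴
  top plate: d = 142.6 mm → contributes +47 662 672 mm⁴
  hole: d = -113.4 mm → contributes −161 542 mm⁴
Total I = 107 497 370 mm⁴.

Ix ≈ 1.1 × 10⁸ mm⁴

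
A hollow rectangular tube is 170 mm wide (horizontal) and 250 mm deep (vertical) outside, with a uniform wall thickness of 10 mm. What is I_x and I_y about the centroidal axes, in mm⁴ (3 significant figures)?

Break the section into simple shapes (no overlaps), measuring from the bottom-left corner of the bounding box.
Outer rectangle: 170 × 250, A = 42 500 mm², y = 125 mm, Ī = 221 354 167 mm⁴.
Inner void (subtracted): 150 × 230, A = 34 500 mm², y = 125 mm, Ī = 152 087 500 mm⁴.
By symmetry the centroid is at mid-height, ȳ = 125 mm.
All pieces are centred on the centroidal x-axis, so I = ΣĪ (holes subtracted) = 69 266 667 mm⁴.
Repeating about the centroidal y-axis gives I_y = 37 666 667 mm⁴.

I_x ≈ 6.93 × 10⁷ mm⁴, I_y ≈ 3.77 × 10⁷ mm⁴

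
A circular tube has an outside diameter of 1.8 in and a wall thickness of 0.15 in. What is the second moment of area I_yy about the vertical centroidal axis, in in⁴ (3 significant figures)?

I_yy ≈ 0.267 in⁴

Break the section into simple shapes (no overlaps), measuring from the bottom-left corner of the bounding box.
Outer circle: ⌀1.8, A = 2.5447 in², x = 0.9 in, Ī = 0.5153 in⁴.
Bore (subtracted): ⌀1.5, A = 1.7671 in², x = 0.9 in, Ī = 0.2485 in⁴.
By symmetry the centroid is at mid-width, x̄ = 0.9 in.
All pieces are centred on the vertical centroidal axis, so I = ΣĪ (holes subtracted) = 0.26679 in⁴.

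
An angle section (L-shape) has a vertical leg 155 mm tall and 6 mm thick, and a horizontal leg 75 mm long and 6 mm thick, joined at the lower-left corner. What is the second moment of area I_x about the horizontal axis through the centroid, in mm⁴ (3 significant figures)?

I_x ≈ 3.45 × 10⁶ mm⁴

Decompose the section into non-overlapping parts with the origin at the bottom-left of its bounding rectangle.
Vertical leg: 6 × 155, A = 930 mm², y = 77.5 mm, Ī = 1 861 938 mm⁴.
Horizontal leg (remainder): 69 × 6, A = 414 mm², y = 3 mm, Ī = 1 242 mm⁴.
Centroid: ȳ = ΣA·y / ΣA = 54.551 mm.
Transfer each piece to the horizontal axis through the centroid using Ī + A·d² with d = y − 54.551:
  vertical leg: d = 22.949 mm → contributes +2 351 714 mm⁴
  horizontal leg (remainder): d = -51.551 mm → contributes +1 101 464 mm⁴
Total I = 3 453 177 mm⁴.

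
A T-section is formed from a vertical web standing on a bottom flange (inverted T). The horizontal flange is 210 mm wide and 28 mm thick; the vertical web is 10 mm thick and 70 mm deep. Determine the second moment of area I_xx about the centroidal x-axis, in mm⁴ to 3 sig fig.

Split into non-overlapping primitives; take the origin at the lower-left of the bounding box.
Flange: 210 × 28, A = 5 880 mm², y = 14 mm, Ī = 384 160 mm⁴.
Web: 10 × 70, A = 700 mm², y = 63 mm, Ī = 285 833 mm⁴.
Centroid: ȳ = ΣA·y / ΣA = 19.213 mm.
Transfer each piece to the centroidal x-axis using Ī + A·d² with d = y − 19.213:
  flange: d = -5.2128 mm → contributes +543 937 mm⁴
  web: d = 43.787 mm → contributes +1 627 959 mm⁴
Total I = 2 171 895 mm⁴.

I_xx ≈ 2.17 × 10⁶ mm⁴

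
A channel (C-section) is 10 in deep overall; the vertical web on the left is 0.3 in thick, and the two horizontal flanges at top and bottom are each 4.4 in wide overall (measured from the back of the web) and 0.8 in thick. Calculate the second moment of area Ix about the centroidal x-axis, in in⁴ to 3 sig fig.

Break the section into simple shapes (no overlaps), measuring from the bottom-left corner of the bounding box.
Web: 0.3 × 10, A = 3 in², y = 5 in, Ī = 25 in⁴.
Top flange (beyond web): 4.1 × 0.8, A = 3.28 in², y = 9.6 in, Ī = 0.17493 in⁴.
Bottom flange (beyond web): 4.1 × 0.8, A = 3.28 in², y = 0.4 in, Ī = 0.17493 in⁴.
By symmetry the centroid is at mid-height, ȳ = 5 in.
Transfer each piece to the centroidal x-axis using Ī + A·d² with d = y − 5:
  web: d = 0 in → contributes +25 in⁴
  top flange (beyond web): d = 4.6 in → contributes +69.58 in⁴
  bottom flange (beyond web): d = -4.6 in → contributes +69.58 in⁴
Total I = 164.16 in⁴.

Ix ≈ 164 in⁴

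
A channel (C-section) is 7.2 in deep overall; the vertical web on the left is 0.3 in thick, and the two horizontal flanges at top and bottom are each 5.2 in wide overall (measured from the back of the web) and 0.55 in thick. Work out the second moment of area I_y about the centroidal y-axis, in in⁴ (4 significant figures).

Treat the section as a set of non-overlapping primitives; coordinates are from the bounding-box lower-left.
Web: 0.3 × 7.2, A = 2.16 in², x = 0.15 in, Ī = 0.0162 in⁴.
Top flange (beyond web): 4.9 × 0.55, A = 2.695 in², x = 2.75 in, Ī = 5.39225 in⁴.
Bottom flange (beyond web): 4.9 × 0.55, A = 2.695 in², x = 2.75 in, Ī = 5.39225 in⁴.
Centroid: x̄ = ΣA·x / ΣA = 2.00616 in.
Transfer each piece to the centroidal y-axis using Ī + A·d² with d = x − 2.00616:
  web: d = -1.85616 in → contributes +7.4581 in⁴
  top flange (beyond web): d = 0.743841 in → contributes +6.88339 in⁴
  bottom flange (beyond web): d = 0.743841 in → contributes +6.88339 in⁴
Total I = 21.2249 in⁴.

I_y ≈ 21.22 in⁴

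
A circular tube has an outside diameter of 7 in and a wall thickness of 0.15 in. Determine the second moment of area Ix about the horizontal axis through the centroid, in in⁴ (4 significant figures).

Ix ≈ 18.94 in⁴

Split into non-overlapping primitives; take the origin at the lower-left of the bounding box.
Outer circle: ⌀7, A = 38.4845 in², y = 3.5 in, Ī = 117.859 in⁴.
Bore (subtracted): ⌀6.7, A = 35.2565 in², y = 3.5 in, Ī = 98.9166 in⁴.
By symmetry the centroid is at mid-height, ȳ = 3.5 in.
All pieces are centred on the horizontal axis through the centroid, so I = ΣĪ (holes subtracted) = 18.9422 in⁴.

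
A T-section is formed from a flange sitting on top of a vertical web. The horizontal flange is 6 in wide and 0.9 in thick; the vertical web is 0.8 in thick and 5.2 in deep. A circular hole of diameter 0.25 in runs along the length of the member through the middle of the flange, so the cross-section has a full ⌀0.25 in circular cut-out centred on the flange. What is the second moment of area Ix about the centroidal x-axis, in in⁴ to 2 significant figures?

Split into non-overlapping primitives; take the origin at the lower-left of the bounding box.
Flange: 6 × 0.9, A = 5.4 in², y = 5.65 in, Ī = 0.3645 in⁴.
Web: 0.8 × 5.2, A = 4.16 in², y = 2.6 in, Ī = 9.374 in⁴.
Hole (subtracted): ⌀0.25, A = 0.04909 in², y = 5.65 in, Ī = 0.0001917 in⁴.
Centroid: ȳ = ΣA·y / ΣA = 4.316 in.
Transfer each piece to the centroidal x-axis using Ī + A·d² with d = y − 4.316:
  flange: d = 1.334 in → contributes +9.975 in⁴
  web: d = -1.716 in → contributes +21.62 in⁴
  hole: d = 1.334 in → contributes −0.08755 in⁴
Total I = 31.51 in⁴.

Ix ≈ 32 in⁴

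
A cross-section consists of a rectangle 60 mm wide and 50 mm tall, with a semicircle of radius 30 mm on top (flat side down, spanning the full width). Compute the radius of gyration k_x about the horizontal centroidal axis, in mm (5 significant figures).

k_x ≈ 21.719 mm

Break the section into simple shapes (no overlaps), measuring from the bottom-left corner of the bounding box.
Rectangular body: 60 × 50, A = 3 000 mm², y = 25 mm, Ī = 625 000 mm⁴.
Semicircular cap: semicircle r = 30, A = 1413.717 mm², y = 62.7324 mm, Ī = 88903.14 mm⁴.
Centroid: ȳ = ΣA·y / ΣA = 37.08571 mm.
Transfer each piece to the horizontal centroidal axis using Ī + A·d² with d = y − 37.08571:
  rectangular body: d = -12.08571 mm → contributes +1 063 193 mm⁴
  semicircular cap: d = 25.64668 mm → contributes +1 018 779 mm⁴
Total I = 2 081 972 mm⁴.
Radius of gyration: k = √(I/A) = √(2 081 972 / 4413.717) = 21.71877 mm.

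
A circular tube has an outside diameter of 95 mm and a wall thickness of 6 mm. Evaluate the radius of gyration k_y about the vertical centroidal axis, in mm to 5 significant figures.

k_y ≈ 31.538 mm

Break the section into simple shapes (no overlaps), measuring from the bottom-left corner of the bounding box.
Outer circle: ⌀95, A = 7088.218 mm², x = 47.5 mm, Ī = 3 998 198 mm⁴.
Bore (subtracted): ⌀83, A = 5410.608 mm², x = 47.5 mm, Ī = 2 329 605 mm⁴.
By symmetry the centroid is at mid-width, x̄ = 47.5 mm.
All pieces are centred on the vertical centroidal axis, so I = ΣĪ (holes subtracted) = 1 668 593 mm⁴.
Radius of gyration: k = √(I/A) = √(1 668 593 / 1677.61) = 31.53768 mm.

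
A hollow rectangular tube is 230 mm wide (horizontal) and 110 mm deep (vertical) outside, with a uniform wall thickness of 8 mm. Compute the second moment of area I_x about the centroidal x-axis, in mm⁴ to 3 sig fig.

Break the section into simple shapes (no overlaps), measuring from the bottom-left corner of the bounding box.
Outer rectangle: 230 × 110, A = 25 300 mm², y = 55 mm, Ī = 25 510 833 mm⁴.
Inner void (subtracted): 214 × 94, A = 20 116 mm², y = 55 mm, Ī = 14 812 081 mm⁴.
By symmetry the centroid is at mid-height, ȳ = 55 mm.
All pieces are centred on the centroidal x-axis, so I = ΣĪ (holes subtracted) = 10 698 752 mm⁴.

I_x ≈ 1.07 × 10⁷ mm⁴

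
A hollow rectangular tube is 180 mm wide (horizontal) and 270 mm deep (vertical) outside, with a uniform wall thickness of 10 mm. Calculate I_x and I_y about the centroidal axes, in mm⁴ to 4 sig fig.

I_x ≈ 8.691 × 10⁷ mm⁴, I_y ≈ 4.589 × 10⁷ mm⁴

Split into non-overlapping primitives; take the origin at the lower-left of the bounding box.
Outer rectangle: 180 × 270, A = 48 600 mm², y = 135 mm, Ī = 295 245 000 mm⁴.
Inner void (subtracted): 160 × 250, A = 40 000 mm², y = 135 mm, Ī = 208 333 333 mm⁴.
By symmetry the centroid is at mid-height, ȳ = 135 mm.
All pieces are centred on the centroidal x-axis, so I = ΣĪ (holes subtracted) = 86 911 667 mm⁴.
Repeating about the centroidal y-axis gives I_y = 45 886 667 mm⁴.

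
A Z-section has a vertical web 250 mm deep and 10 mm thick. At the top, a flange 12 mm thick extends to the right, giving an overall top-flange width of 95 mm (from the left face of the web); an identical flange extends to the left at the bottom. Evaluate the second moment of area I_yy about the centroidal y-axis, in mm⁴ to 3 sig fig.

Split into non-overlapping primitives; take the origin at the lower-left of the bounding box.
Web: 10 × 250, A = 2 500 mm², x = 90 mm, Ī = 20 833 mm⁴.
Top flange (beyond web): 85 × 12, A = 1 020 mm², x = 137.5 mm, Ī = 614 125 mm⁴.
Bottom flange (beyond web): 85 × 12, A = 1 020 mm², x = 42.5 mm, Ī = 614 125 mm⁴.
Centroid: x̄ = ΣA·x / ΣA = 90 mm.
Transfer each piece to the centroidal y-axis using Ī + A·d² with d = x − 90:
  web: d = 0 mm → contributes +20 833 mm⁴
  top flange (beyond web): d = 47.5 mm → contributes +2 915 500 mm⁴
  bottom flange (beyond web): d = -47.5 mm → contributes +2 915 500 mm⁴
Total I = 5 851 833 mm⁴.

I_yy ≈ 5.85 × 10⁶ mm⁴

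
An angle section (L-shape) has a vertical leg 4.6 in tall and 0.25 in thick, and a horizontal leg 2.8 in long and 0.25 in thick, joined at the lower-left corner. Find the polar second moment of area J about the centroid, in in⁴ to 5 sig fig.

Break the section into simple shapes (no overlaps), measuring from the bottom-left corner of the bounding box.
Vertical leg: 0.25 × 4.6, A = 1.15 in², y = 2.3 in, Ī = 2.027833 in⁴.
Horizontal leg (remainder): 2.55 × 0.25, A = 0.6375 in², y = 0.125 in, Ī = 0.003320313 in⁴.
Centroid: ȳ = ΣA·y / ΣA = 1.524301 in.
Transfer each piece to the centroidal x-axis using Ī + A·d² with d = y − 1.524301:
  vertical leg: d = 0.7756993 in → contributes +2.719799 in⁴
  horizontal leg (remainder): d = -1.399301 in → contributes +1.251572 in⁴
Total I = 3.971372 in⁴.
For the y-axis: x̄ = 0.6243007 in.
Repeating about the centroidal y-axis gives I_y = 1.155309 in⁴.
Polar second moment: J = I_x + I_y = 5.126681 in⁴.

J ≈ 5.1267 in⁴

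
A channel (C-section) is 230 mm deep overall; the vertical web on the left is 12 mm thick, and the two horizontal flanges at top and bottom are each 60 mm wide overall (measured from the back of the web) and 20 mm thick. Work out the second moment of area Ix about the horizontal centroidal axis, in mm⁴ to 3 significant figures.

Ix ≈ 3.34 × 10⁷ mm⁴

Break the section into simple shapes (no overlaps), measuring from the bottom-left corner of the bounding box.
Web: 12 × 230, A = 2 760 mm², y = 115 mm, Ī = 12 167 000 mm⁴.
Top flange (beyond web): 48 × 20, A = 960 mm², y = 220 mm, Ī = 32 000 mm⁴.
Bottom flange (beyond web): 48 × 20, A = 960 mm², y = 10 mm, Ī = 32 000 mm⁴.
By symmetry the centroid is at mid-height, ȳ = 115 mm.
Transfer each piece to the horizontal centroidal axis using Ī + A·d² with d = y − 115:
  web: d = 0 mm → contributes +12 167 000 mm⁴
  top flange (beyond web): d = 105 mm → contributes +10 616 000 mm⁴
  bottom flange (beyond web): d = -105 mm → contributes +10 616 000 mm⁴
Total I = 33 399 000 mm⁴.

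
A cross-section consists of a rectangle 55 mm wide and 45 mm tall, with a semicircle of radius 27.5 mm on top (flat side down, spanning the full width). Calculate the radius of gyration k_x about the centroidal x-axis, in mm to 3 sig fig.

k_x ≈ 19.7 mm

Treat the section as a set of non-overlapping primitives; coordinates are from the bounding-box lower-left.
Rectangular body: 55 × 45, A = 2 475 mm², y = 22.5 mm, Ī = 417 656 mm⁴.
Semicircular cap: semicircle r = 27.5, A = 1187.9 mm², y = 56.671 mm, Ī = 62 772 mm⁴.
Centroid: ȳ = ΣA·y / ΣA = 33.582 mm.
Transfer each piece to the centroidal x-axis using Ī + A·d² with d = y − 33.582:
  rectangular body: d = -11.082 mm → contributes +721 616 mm⁴
  semicircular cap: d = 23.089 mm → contributes +696 067 mm⁴
Total I = 1 417 684 mm⁴.
Radius of gyration: k = √(I/A) = √(1 417 684 / 3662.9) = 19.673 mm.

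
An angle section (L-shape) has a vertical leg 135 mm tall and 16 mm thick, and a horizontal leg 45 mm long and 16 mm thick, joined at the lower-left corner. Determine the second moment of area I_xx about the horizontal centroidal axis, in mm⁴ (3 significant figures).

I_xx ≈ 4.64 × 10⁶ mm⁴

Treat the section as a set of non-overlapping primitives; coordinates are from the bounding-box lower-left.
Vertical leg: 16 × 135, A = 2 160 mm², y = 67.5 mm, Ī = 3 280 500 mm⁴.
Horizontal leg (remainder): 29 × 16, A = 464 mm², y = 8 mm, Ī = 9898.7 mm⁴.
Centroid: ȳ = ΣA·y / ΣA = 56.979 mm.
Transfer each piece to the horizontal centroidal axis using Ī + A·d² with d = y − 56.979:
  vertical leg: d = 10.521 mm → contributes +3 519 609 mm⁴
  horizontal leg (remainder): d = -48.979 mm → contributes +1 122 992 mm⁴
Total I = 4 642 601 mm⁴.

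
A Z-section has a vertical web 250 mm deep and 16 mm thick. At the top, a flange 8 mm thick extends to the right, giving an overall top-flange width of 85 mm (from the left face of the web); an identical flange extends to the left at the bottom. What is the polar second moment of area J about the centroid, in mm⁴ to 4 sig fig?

J ≈ 3.952 × 10⁷ mm⁴

Decompose the section into non-overlapping parts with the origin at the bottom-left of its bounding rectangle.
Web: 16 × 250, A = 4 000 mm², y = 125 mm, Ī = 20 833 333 mm⁴.
Top flange (beyond web): 69 × 8, A = 552 mm², y = 246 mm, Ī = 2 944 mm⁴.
Bottom flange (beyond web): 69 × 8, A = 552 mm², y = 4 mm, Ī = 2 944 mm⁴.
Centroid: ȳ = ΣA·y / ΣA = 125 mm.
Transfer each piece to the centroidal x-axis using Ī + A·d² with d = y − 125:
  web: d = 0 mm → contributes +20 833 333 mm⁴
  top flange (beyond web): d = 121 mm → contributes +8 084 776 mm⁴
  bottom flange (beyond web): d = -121 mm → contributes +8 084 776 mm⁴
Total I = 37 002 885 mm⁴.
For the y-axis: x̄ = 77 mm.
Repeating about the centroidal y-axis gives I_y = 2 517 445 mm⁴.
Polar second moment: J = I_x + I_y = 39 520 331 mm⁴.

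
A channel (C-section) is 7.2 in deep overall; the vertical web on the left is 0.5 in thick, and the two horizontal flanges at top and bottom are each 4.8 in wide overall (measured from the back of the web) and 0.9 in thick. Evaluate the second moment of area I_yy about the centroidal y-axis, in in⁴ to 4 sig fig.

Treat the section as a set of non-overlapping primitives; coordinates are from the bounding-box lower-left.
Web: 0.5 × 7.2, A = 3.6 in², x = 0.25 in, Ī = 0.075 in⁴.
Top flange (beyond web): 4.3 × 0.9, A = 3.87 in², x = 2.65 in, Ī = 5.96303 in⁴.
Bottom flange (beyond web): 4.3 × 0.9, A = 3.87 in², x = 2.65 in, Ī = 5.96303 in⁴.
Centroid: x̄ = ΣA·x / ΣA = 1.8881 in.
Transfer each piece to the centroidal y-axis using Ī + A·d² with d = x − 1.8881:
  web: d = -1.6381 in → contributes +9.73508 in⁴
  top flange (beyond web): d = 0.761905 in → contributes +8.20956 in⁴
  bottom flange (beyond web): d = 0.761905 in → contributes +8.20956 in⁴
Total I = 26.1542 in⁴.

I_yy ≈ 26.15 in⁴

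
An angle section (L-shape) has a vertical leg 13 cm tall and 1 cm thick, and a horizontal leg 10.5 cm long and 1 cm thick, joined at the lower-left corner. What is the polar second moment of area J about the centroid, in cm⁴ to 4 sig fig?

J ≈ 605.3 cm⁴

Treat the section as a set of non-overlapping primitives; coordinates are from the bounding-box lower-left.
Vertical leg: 1 × 13, A = 13 cm², y = 6.5 cm, Ī = 183.083 cm⁴.
Horizontal leg (remainder): 9.5 × 1, A = 9.5 cm², y = 0.5 cm, Ī = 0.791667 cm⁴.
Centroid: ȳ = ΣA·y / ΣA = 3.96667 cm.
Transfer each piece to the centroidal x-axis using Ī + A·d² with d = y − 3.96667:
  vertical leg: d = 2.53333 cm → contributes +266.514 cm⁴
  horizontal leg (remainder): d = -3.46667 cm → contributes +114.961 cm⁴
Total I = 381.475 cm⁴.
For the y-axis: x̄ = 2.71667 cm.
Repeating about the centroidal y-axis gives I_y = 223.819 cm⁴.
Polar second moment: J = I_x + I_y = 605.294 cm⁴.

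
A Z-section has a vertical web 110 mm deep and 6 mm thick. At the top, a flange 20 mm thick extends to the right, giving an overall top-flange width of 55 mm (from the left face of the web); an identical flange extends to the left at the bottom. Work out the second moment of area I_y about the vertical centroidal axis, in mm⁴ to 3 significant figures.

Decompose the section into non-overlapping parts with the origin at the bottom-left of its bounding rectangle.
Web: 6 × 110, A = 660 mm², x = 52 mm, Ī = 1 980 mm⁴.
Top flange (beyond web): 49 × 20, A = 980 mm², x = 79.5 mm, Ī = 196 082 mm⁴.
Bottom flange (beyond web): 49 × 20, A = 980 mm², x = 24.5 mm, Ī = 196 082 mm⁴.
Centroid: x̄ = ΣA·x / ΣA = 52 mm.
Transfer each piece to the vertical centroidal axis using Ī + A·d² with d = x − 52:
  web: d = 0 mm → contributes +1 980 mm⁴
  top flange (beyond web): d = 27.5 mm → contributes +937 207 mm⁴
  bottom flange (beyond web): d = -27.5 mm → contributes +937 207 mm⁴
Total I = 1 876 393 mm⁴.

I_y ≈ 1.88 × 10⁶ mm⁴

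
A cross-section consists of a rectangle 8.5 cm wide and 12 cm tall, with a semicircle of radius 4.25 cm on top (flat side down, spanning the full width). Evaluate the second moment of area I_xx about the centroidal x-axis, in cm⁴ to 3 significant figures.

Split into non-overlapping primitives; take the origin at the lower-left of the bounding box.
Rectangular body: 8.5 × 12, A = 102 cm², y = 6 cm, Ī = 1 224 cm⁴.
Semicircular cap: semicircle r = 4.25, A = 28.373 cm², y = 13.804 cm, Ī = 35.809 cm⁴.
Centroid: ȳ = ΣA·y / ΣA = 7.6983 cm.
Transfer each piece to the centroidal x-axis using Ī + A·d² with d = y − 7.6983:
  rectangular body: d = -1.6983 cm → contributes +1518.2 cm⁴
  semicircular cap: d = 6.1055 cm → contributes +1093.4 cm⁴
Total I = 2611.6 cm⁴.

I_xx ≈ 2610 cm⁴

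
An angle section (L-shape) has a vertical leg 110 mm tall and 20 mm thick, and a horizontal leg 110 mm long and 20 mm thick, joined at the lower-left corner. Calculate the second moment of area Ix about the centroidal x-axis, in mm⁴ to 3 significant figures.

Ix ≈ 4.28 × 10⁶ mm⁴

Break the section into simple shapes (no overlaps), measuring from the bottom-left corner of the bounding box.
Vertical leg: 20 × 110, A = 2 200 mm², y = 55 mm, Ī = 2 218 333 mm⁴.
Horizontal leg (remainder): 90 × 20, A = 1 800 mm², y = 10 mm, Ī = 60 000 mm⁴.
Centroid: ȳ = ΣA·y / ΣA = 34.75 mm.
Transfer each piece to the centroidal x-axis using Ī + A·d² with d = y − 34.75:
  vertical leg: d = 20.25 mm → contributes +3 120 471 mm⁴
  horizontal leg (remainder): d = -24.75 mm → contributes +1 162 613 mm⁴
Total I = 4 283 083 mm⁴.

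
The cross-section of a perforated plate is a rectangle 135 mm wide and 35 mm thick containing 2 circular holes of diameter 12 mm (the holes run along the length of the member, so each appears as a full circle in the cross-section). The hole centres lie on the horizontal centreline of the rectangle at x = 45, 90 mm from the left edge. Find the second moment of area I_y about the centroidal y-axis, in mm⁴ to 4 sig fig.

Decompose the section into non-overlapping parts with the origin at the bottom-left of its bounding rectangle.
Plate: 135 × 35, A = 4 725 mm², x = 67.5 mm, Ī = 7 176 094 mm⁴.
Hole 1 (subtracted): ⌀12, A = 113.097 mm², x = 45 mm, Ī = 1017.88 mm⁴.
Hole 2 (subtracted): ⌀12, A = 113.097 mm², x = 90 mm, Ī = 1017.88 mm⁴.
By symmetry the centroid is at mid-width, x̄ = 67.5 mm.
Transfer each piece to the centroidal y-axis using Ī + A·d² with d = x − 67.5:
  plate: d = 0 mm → contributes +7 176 094 mm⁴
  hole 1: d = -22.5 mm → contributes −58273.4 mm⁴
  hole 2: d = 22.5 mm → contributes −58273.4 mm⁴
Total I = 7 059 547 mm⁴.

I_y ≈ 7.060 × 10⁶ mm⁴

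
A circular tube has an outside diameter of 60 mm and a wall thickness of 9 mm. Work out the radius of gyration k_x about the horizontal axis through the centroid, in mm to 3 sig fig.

k_x ≈ 18.3 mm

Decompose the section into non-overlapping parts with the origin at the bottom-left of its bounding rectangle.
Outer circle: ⌀60, A = 2827.4 mm², y = 30 mm, Ī = 636 173 mm⁴.
Bore (subtracted): ⌀42, A = 1385.4 mm², y = 30 mm, Ī = 152 745 mm⁴.
By symmetry the centroid is at mid-height, ȳ = 30 mm.
All pieces are centred on the horizontal axis through the centroid, so I = ΣĪ (holes subtracted) = 483 427 mm⁴.
Radius of gyration: k = √(I/A) = √(483 427 / 1 442) = 18.31 mm.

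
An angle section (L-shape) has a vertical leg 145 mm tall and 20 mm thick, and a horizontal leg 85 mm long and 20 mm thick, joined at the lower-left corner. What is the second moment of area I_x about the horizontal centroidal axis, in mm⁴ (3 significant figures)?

I_x ≈ 8.63 × 10⁶ mm⁴

Decompose the section into non-overlapping parts with the origin at the bottom-left of its bounding rectangle.
Vertical leg: 20 × 145, A = 2 900 mm², y = 72.5 mm, Ī = 5 081 042 mm⁴.
Horizontal leg (remainder): 65 × 20, A = 1 300 mm², y = 10 mm, Ī = 43 333 mm⁴.
Centroid: ȳ = ΣA·y / ΣA = 53.155 mm.
Transfer each piece to the horizontal centroidal axis using Ī + A·d² with d = y − 53.155:
  vertical leg: d = 19.345 mm → contributes +6 166 333 mm⁴
  horizontal leg (remainder): d = -43.155 mm → contributes +2 464 367 mm⁴
Total I = 8 630 699 mm⁴.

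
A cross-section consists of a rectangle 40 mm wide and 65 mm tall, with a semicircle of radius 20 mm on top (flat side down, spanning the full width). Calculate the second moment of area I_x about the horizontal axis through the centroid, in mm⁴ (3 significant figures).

Decompose the section into non-overlapping parts with the origin at the bottom-left of its bounding rectangle.
Rectangular body: 40 × 65, A = 2 600 mm², y = 32.5 mm, Ī = 915 417 mm⁴.
Semicircular cap: semicircle r = 20, A = 628.32 mm², y = 73.488 mm, Ī = 17 561 mm⁴.
Centroid: ȳ = ΣA·y / ΣA = 40.477 mm.
Transfer each piece to the horizontal axis through the centroid using Ī + A·d² with d = y − 40.477:
  rectangular body: d = -7.9774 mm → contributes +1 080 879 mm⁴
  semicircular cap: d = 33.011 mm → contributes +702 249 mm⁴
Total I = 1 783 128 mm⁴.

I_x ≈ 1.78 × 10⁶ mm⁴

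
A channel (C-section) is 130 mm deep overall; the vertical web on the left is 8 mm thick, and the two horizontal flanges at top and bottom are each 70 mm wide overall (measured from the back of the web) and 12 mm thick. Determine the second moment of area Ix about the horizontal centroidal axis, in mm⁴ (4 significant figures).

Ix ≈ 6.662 × 10⁶ mm⁴

Treat the section as a set of non-overlapping primitives; coordinates are from the bounding-box lower-left.
Web: 8 × 130, A = 1 040 mm², y = 65 mm, Ī = 1 464 667 mm⁴.
Top flange (beyond web): 62 × 12, A = 744 mm², y = 124 mm, Ī = 8 928 mm⁴.
Bottom flange (beyond web): 62 × 12, A = 744 mm², y = 6 mm, Ī = 8 928 mm⁴.
By symmetry the centroid is at mid-height, ȳ = 65 mm.
Transfer each piece to the horizontal centroidal axis using Ī + A·d² with d = y − 65:
  web: d = 0 mm → contributes +1 464 667 mm⁴
  top flange (beyond web): d = 59 mm → contributes +2 598 792 mm⁴
  bottom flange (beyond web): d = -59 mm → contributes +2 598 792 mm⁴
Total I = 6 662 251 mm⁴.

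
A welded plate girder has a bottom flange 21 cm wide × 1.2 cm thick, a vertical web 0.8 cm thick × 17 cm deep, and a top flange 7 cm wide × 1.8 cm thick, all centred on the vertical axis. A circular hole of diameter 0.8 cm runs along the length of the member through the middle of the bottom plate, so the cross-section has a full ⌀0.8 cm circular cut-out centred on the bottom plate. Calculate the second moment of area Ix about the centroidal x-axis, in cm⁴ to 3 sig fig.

Break the section into simple shapes (no overlaps), measuring from the bottom-left corner of the bounding box.
Bottom plate: 21 × 1.2, A = 25.2 cm², y = 0.6 cm, Ī = 3.024 cm⁴.
Web plate: 0.8 × 17, A = 13.6 cm², y = 9.7 cm, Ī = 327.53 cm⁴.
Top plate: 7 × 1.8, A = 12.6 cm², y = 19.1 cm, Ī = 3.402 cm⁴.
Hole (subtracted): ⌀0.8, A = 0.50265 cm², y = 0.6 cm, Ī = 0.020106 cm⁴.
Centroid: ȳ = ΣA·y / ΣA = 7.6114 cm.
Transfer each piece to the centroidal x-axis using Ī + A·d² with d = y − 7.6114:
  bottom plate: d = -7.0114 cm → contributes +1241.8 cm⁴
  web plate: d = 2.0886 cm → contributes +386.86 cm⁴
  top plate: d = 11.489 cm → contributes +1666.5 cm⁴
  hole: d = -7.0114 cm → contributes −24.73 cm⁴
Total I = 3270.4 cm⁴.

Ix ≈ 3270 cm⁴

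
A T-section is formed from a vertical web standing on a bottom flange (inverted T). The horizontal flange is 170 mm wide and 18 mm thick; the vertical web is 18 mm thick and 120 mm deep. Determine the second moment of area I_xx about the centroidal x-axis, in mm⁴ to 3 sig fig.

I_xx ≈ 8.70 × 10⁶ mm⁴

Break the section into simple shapes (no overlaps), measuring from the bottom-left corner of the bounding box.
Flange: 170 × 18, A = 3 060 mm², y = 9 mm, Ī = 82 620 mm⁴.
Web: 18 × 120, A = 2 160 mm², y = 78 mm, Ī = 2 592 000 mm⁴.
Centroid: ȳ = ΣA·y / ΣA = 37.552 mm.
Transfer each piece to the centroidal x-axis using Ī + A·d² with d = y − 37.552:
  flange: d = -28.552 mm → contributes +2 577 135 mm⁴
  web: d = 40.448 mm → contributes +6 125 896 mm⁴
Total I = 8 703 031 mm⁴.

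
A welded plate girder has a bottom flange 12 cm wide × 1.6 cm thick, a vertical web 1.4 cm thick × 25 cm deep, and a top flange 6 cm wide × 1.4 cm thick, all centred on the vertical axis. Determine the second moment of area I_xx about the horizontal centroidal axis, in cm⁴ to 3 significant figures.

I_xx ≈ 6350 cm⁴

Break the section into simple shapes (no overlaps), measuring from the bottom-left corner of the bounding box.
Bottom plate: 12 × 1.6, A = 19.2 cm², y = 0.8 cm, Ī = 4.096 cm⁴.
Web plate: 1.4 × 25, A = 35 cm², y = 14.1 cm, Ī = 1822.9 cm⁴.
Top plate: 6 × 1.4, A = 8.4 cm², y = 27.3 cm, Ī = 1.372 cm⁴.
Centroid: ȳ = ΣA·y / ΣA = 11.792 cm.
Transfer each piece to the horizontal centroidal axis using Ī + A·d² with d = y − 11.792:
  bottom plate: d = -10.992 cm → contributes +2323.9 cm⁴
  web plate: d = 2.308 cm → contributes +2009.4 cm⁴
  top plate: d = 15.508 cm → contributes +2021.6 cm⁴
Total I = 6354.8 cm⁴.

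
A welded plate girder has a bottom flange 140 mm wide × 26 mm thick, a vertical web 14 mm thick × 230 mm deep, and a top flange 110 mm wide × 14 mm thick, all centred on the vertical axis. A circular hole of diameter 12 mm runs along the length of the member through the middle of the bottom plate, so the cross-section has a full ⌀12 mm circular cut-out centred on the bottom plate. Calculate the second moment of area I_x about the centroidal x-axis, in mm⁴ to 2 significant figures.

Decompose the section into non-overlapping parts with the origin at the bottom-left of its bounding rectangle.
Bottom plate: 140 × 26, A = 3 640 mm², y = 13 mm, Ī = 205 053 mm⁴.
Web plate: 14 × 230, A = 3 220 mm², y = 141 mm, Ī = 14 194 833 mm⁴.
Top plate: 110 × 14, A = 1 540 mm², y = 263 mm, Ī = 25 153 mm⁴.
Hole (subtracted): ⌀12, A = 113.1 mm², y = 13 mm, Ī = 1 018 mm⁴.
Centroid: ȳ = ΣA·y / ΣA = 109.2 mm.
Transfer each piece to the centroidal x-axis using Ī + A·d² with d = y − 109.2:
  bottom plate: d = -96.2 mm → contributes +33 887 832 mm⁴
  web plate: d = 31.8 mm → contributes +17 452 016 mm⁴
  top plate: d = 153.8 mm → contributes +36 455 280 mm⁴
  hole: d = -96.2 mm → contributes −1 047 565 mm⁴
Total I = 86 747 561 mm⁴.

I_x ≈ 8.7 × 10⁷ mm⁴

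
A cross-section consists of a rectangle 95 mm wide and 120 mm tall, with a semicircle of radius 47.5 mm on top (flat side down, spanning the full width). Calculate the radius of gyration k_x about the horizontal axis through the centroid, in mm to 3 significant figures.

k_x ≈ 46.0 mm

Decompose the section into non-overlapping parts with the origin at the bottom-left of its bounding rectangle.
Rectangular body: 95 × 120, A = 11 400 mm², y = 60 mm, Ī = 13 680 000 mm⁴.
Semicircular cap: semicircle r = 47.5, A = 3544.1 mm², y = 140.16 mm, Ī = 558 736 mm⁴.
Centroid: ȳ = ΣA·y / ΣA = 79.01 mm.
Transfer each piece to the horizontal axis through the centroid using Ī + A·d² with d = y − 79.01:
  rectangular body: d = -19.01 mm → contributes +17 799 935 mm⁴
  semicircular cap: d = 61.149 mm → contributes +13 810 939 mm⁴
Total I = 31 610 874 mm⁴.
Radius of gyration: k = √(I/A) = √(31 610 874 / 14 944) = 45.992 mm.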